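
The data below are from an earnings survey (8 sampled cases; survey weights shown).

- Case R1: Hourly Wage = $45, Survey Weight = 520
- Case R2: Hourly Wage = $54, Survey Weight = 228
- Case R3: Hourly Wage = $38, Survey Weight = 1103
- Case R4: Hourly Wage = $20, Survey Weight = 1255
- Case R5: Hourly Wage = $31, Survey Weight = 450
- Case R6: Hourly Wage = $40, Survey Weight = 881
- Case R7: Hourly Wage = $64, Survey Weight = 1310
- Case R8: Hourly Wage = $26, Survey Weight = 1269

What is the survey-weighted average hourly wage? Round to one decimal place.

Weighted sum = 268750
Sum of weights = 520 + 228 + 1103 + 1255 + 450 + 881 + 1310 + 1269 = 7016
Weighted mean = 268750 / 7016 = 38.305302

38.3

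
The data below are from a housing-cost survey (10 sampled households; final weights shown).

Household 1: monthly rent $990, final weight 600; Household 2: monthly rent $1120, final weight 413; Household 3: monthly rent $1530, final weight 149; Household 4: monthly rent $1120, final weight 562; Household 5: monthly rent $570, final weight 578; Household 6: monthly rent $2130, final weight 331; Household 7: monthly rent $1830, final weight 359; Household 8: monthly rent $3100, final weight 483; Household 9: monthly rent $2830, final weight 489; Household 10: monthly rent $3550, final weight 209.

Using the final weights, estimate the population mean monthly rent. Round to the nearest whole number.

Weighted sum = 990×600 + 1120×413 + 1530×149 + 1120×562 + 570×578 + 2130×331 + 1830×359 + 3100×483 + 2830×489 + 3550×209
  = 594000 + 462560 + 227970 + 629440 + 329460 + 705030 + 656970 + 1497300 + 1383870 + 741950 = 7228550
Sum of weights = 4173
Weighted mean = 7228550 / 4173 = 1732.219

1732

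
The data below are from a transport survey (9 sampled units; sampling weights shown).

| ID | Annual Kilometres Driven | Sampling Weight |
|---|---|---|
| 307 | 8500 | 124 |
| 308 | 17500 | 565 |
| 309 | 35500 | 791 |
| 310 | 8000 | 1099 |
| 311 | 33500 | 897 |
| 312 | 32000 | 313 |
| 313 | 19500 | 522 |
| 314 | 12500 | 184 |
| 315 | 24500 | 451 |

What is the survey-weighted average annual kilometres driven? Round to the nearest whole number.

Weighted sum = 8500×124 + 17500×565 + 35500×791 + 8000×1099 + 33500×897 + 32000×313 + 19500×522 + 12500×184 + 24500×451
  = 1054000 + 9887500 + 28080500 + 8792000 + 30049500 + 10016000 + 10179000 + 2300000 + 11049500 = 111408000
Sum of weights = 124 + 565 + 791 + 1099 + 897 + 313 + 522 + 184 + 451 = 4946
Weighted mean = 111408000 / 4946 = 22524.869

22525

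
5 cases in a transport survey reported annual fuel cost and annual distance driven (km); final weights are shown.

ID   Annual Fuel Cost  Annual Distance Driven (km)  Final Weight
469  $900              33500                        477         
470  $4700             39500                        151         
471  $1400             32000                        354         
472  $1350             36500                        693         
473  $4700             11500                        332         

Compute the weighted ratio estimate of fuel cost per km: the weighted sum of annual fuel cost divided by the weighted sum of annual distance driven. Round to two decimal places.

Σ wᵢ·y = 4130550
Σ wᵢ·x = 33500×477 + 39500×151 + 32000×354 + 36500×693 + 11500×332
  = 15979500 + 5964500 + 11328000 + 25294500 + 3818000 = 62384500
Ratio = 4130550 / 62384500 = 0.066211158

0.07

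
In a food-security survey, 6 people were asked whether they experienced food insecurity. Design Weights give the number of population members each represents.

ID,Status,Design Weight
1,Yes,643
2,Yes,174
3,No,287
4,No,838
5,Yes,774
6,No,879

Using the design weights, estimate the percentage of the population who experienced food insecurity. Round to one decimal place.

Sum of weights for 'Yes' = 643 + 174 + 774 = 1591
Total weight = 643 + 174 + 287 + 838 + 774 + 879 = 3595
Weighted proportion = 1591 / 3595 = 0.44255911 → 44.255911%

44.3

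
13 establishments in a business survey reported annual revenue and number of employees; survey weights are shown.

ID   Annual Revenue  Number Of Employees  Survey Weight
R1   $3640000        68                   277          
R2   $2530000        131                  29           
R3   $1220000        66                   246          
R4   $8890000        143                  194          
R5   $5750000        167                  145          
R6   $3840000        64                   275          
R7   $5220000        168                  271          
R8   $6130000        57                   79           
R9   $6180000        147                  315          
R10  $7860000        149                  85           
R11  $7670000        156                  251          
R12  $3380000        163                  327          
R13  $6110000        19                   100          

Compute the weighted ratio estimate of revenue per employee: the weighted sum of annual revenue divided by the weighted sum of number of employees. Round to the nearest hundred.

Σ wᵢ·y = 13151300000
Σ wᵢ·x = 311786
Ratio = 13151300000 / 311786 = 42180.534

42200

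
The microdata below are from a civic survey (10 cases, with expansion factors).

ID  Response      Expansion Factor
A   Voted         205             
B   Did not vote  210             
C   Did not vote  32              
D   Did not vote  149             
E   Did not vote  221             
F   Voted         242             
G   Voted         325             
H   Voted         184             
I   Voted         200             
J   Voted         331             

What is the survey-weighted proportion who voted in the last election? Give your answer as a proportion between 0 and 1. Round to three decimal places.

Sum of weights for 'Voted' = 205 + 242 + 325 + 184 + 200 + 331 = 1487
Total weight = 205 + 210 + 32 + 149 + 221 + 242 + 325 + 184 + 200 + 331 = 2099
Weighted proportion = 1487 / 2099 = 0.70843259

0.708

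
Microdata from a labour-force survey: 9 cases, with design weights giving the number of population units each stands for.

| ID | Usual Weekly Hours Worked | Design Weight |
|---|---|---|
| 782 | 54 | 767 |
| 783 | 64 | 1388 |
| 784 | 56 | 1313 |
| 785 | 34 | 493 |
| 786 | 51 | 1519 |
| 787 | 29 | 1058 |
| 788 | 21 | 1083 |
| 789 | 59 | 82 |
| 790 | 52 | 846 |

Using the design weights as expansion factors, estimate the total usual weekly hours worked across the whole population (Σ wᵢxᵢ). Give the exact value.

400264

Weighted total = 54×767 + 64×1388 + 56×1313 + 34×493 + 51×1519 + 29×1058 + 21×1083 + 59×82 + 52×846
  = 400264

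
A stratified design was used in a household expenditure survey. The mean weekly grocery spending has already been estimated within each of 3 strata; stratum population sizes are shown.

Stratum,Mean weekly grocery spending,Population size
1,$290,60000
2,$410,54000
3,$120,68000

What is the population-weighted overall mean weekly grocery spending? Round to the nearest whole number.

Σ Nₕ·x̄ₕ = 290×60000 + 410×54000 + 120×68000
  = 17400000 + 22140000 + 8160000 = 47700000
Σ Nₕ = 182000
Overall mean = 47700000 / 182000 = 262.08791

262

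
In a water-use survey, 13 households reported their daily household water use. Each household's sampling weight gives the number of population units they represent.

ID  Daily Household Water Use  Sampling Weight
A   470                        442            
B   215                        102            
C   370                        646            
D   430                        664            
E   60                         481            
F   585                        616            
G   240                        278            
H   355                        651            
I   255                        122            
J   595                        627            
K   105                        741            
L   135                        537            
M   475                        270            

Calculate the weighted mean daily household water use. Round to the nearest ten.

Weighted sum = 2123980
Sum of weights = 6177
Weighted mean = 2123980 / 6177 = 343.853

340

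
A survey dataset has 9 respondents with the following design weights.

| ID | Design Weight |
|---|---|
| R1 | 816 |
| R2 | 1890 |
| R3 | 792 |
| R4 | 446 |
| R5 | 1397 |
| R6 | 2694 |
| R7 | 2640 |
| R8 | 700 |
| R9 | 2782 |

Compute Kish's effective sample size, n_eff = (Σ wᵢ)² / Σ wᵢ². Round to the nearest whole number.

7

Σ wᵢ = 816 + 1890 + 792 + 446 + 1397 + 2694 + 2640 + 700 + 2782 = 14157
Σ wᵢ² = 665856 + 3572100 + 627264 + 198916 + 1951609 + 7257636 + 6969600 + 490000 + 7739524 = 29472505
n_eff = 14157² / 29472505 = 200420649 / 29472505 = 6.8002584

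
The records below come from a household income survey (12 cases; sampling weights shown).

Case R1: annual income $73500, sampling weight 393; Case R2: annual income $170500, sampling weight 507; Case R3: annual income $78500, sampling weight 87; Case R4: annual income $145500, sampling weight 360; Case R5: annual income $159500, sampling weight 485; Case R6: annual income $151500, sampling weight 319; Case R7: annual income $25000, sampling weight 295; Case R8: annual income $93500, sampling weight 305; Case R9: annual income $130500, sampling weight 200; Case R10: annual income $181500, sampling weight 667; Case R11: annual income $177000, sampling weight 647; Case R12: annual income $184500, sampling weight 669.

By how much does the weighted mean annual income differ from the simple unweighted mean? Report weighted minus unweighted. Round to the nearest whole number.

Unweighted sum = 73500 + 170500 + 78500 + 145500 + 159500 + 151500 + 25000 + 93500 + 130500 + 181500 + 177000 + 184500 = 1571000
Unweighted mean = 1571000 / 12 = 130916.67
Weighted sum = 73500×393 + 170500×507 + 78500×87 + 145500×360 + 159500×485 + 151500×319 + 25000×295 + 93500×305 + 130500×200 + 181500×667 + 177000×647 + 184500×669
  = 721227000
Sum of weights = 393 + 507 + 87 + 360 + 485 + 319 + 295 + 305 + 200 + 667 + 647 + 669 = 4934
Weighted mean = 721227000 / 4934 = 146174.91
Difference (weighted minus unweighted) = 15258.242

15258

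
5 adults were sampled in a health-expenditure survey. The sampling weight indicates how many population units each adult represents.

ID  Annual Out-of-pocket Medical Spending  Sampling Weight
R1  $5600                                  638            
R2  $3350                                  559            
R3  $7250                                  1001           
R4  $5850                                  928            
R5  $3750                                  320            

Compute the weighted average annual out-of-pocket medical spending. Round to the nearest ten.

5610

Weighted sum = 5600×638 + 3350×559 + 7250×1001 + 5850×928 + 3750×320
  = 19331500
Sum of weights = 638 + 559 + 1001 + 928 + 320 = 3446
Weighted mean = 19331500 / 3446 = 5609.8375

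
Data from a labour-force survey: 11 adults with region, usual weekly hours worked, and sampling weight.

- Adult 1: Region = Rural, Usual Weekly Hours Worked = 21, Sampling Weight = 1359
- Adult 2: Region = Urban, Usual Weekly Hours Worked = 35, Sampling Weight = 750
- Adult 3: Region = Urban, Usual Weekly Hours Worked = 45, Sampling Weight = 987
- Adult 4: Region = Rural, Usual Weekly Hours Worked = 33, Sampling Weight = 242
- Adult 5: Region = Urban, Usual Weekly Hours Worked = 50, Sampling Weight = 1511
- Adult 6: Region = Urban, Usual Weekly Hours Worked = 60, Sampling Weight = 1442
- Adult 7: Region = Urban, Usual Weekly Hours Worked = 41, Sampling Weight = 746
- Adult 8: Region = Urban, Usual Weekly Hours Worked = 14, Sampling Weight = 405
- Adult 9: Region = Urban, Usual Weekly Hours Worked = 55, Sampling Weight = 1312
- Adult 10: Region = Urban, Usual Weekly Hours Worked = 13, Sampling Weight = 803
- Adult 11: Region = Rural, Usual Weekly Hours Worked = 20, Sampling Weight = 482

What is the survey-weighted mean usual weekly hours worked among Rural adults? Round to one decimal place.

Rural rows: 1, 4, 11
Weighted sum = 21×1359 + 33×242 + 20×482
  = 28539 + 7986 + 9640 = 46165
Sum of weights = 2083
Weighted mean = 46165 / 2083 = 22.162746

22.2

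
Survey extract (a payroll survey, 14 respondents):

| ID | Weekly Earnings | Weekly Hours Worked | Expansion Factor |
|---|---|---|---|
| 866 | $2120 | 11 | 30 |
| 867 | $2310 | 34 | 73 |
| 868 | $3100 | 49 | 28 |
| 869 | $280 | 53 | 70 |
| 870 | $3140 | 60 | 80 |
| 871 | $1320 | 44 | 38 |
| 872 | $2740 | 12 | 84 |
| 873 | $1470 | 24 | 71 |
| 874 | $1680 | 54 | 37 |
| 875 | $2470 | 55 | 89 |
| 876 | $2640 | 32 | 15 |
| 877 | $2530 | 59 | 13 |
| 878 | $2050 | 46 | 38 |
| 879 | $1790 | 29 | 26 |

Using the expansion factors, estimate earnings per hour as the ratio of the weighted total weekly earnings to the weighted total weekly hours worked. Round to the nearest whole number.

52

Σ wᵢ·y = 1453440
Σ wᵢ·x = 27720
Ratio = 1453440 / 27720 = 52.4329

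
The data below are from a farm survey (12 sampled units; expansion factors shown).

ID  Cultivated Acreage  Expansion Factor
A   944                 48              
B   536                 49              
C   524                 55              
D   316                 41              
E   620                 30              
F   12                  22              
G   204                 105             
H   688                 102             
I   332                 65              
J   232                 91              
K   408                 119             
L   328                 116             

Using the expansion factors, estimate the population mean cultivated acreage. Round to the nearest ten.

Weighted sum = 353104
Sum of weights = 48 + 49 + 55 + 41 + 30 + 22 + 105 + 102 + 65 + 91 + 119 + 116 = 843
Weighted mean = 353104 / 843 = 418.86595

420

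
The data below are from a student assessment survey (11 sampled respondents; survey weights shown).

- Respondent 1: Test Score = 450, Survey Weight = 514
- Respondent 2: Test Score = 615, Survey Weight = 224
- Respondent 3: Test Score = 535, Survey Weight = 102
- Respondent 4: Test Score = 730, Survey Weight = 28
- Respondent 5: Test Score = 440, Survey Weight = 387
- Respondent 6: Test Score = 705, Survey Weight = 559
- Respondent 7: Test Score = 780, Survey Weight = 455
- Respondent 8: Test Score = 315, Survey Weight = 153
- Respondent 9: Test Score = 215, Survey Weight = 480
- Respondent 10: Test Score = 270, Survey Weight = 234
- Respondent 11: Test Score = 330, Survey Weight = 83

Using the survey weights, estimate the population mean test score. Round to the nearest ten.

Weighted sum = 450×514 + 615×224 + 535×102 + 730×28 + 440×387 + 705×559 + 780×455 + 315×153 + 215×480 + 270×234 + 330×83
  = 231300 + 137760 + 54570 + 20440 + 170280 + 394095 + 354900 + 48195 + 103200 + 63180 + 27390 = 1605310
Sum of weights = 3219
Weighted mean = 1605310 / 3219 = 498.69835

500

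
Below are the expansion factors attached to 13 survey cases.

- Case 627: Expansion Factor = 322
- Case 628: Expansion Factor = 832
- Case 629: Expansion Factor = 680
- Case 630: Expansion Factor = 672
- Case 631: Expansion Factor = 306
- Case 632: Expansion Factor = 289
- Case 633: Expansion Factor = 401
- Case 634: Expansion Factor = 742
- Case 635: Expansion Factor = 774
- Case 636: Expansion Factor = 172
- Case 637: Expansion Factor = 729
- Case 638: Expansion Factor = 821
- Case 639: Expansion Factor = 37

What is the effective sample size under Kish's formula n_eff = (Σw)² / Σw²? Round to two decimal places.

Σ wᵢ = 6777
Σ wᵢ² = 4433925
n_eff = 6777² / 4433925 = 45927729 / 4433925 = 10.358256

10.36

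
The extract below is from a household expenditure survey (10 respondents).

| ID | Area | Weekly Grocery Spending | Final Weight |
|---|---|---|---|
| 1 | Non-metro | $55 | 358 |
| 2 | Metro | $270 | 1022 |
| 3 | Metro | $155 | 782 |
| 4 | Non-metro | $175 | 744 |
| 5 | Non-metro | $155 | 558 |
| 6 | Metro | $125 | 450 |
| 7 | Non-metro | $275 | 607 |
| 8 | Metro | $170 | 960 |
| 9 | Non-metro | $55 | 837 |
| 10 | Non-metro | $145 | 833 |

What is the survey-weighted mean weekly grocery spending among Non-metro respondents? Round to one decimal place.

144.8

Non-metro rows: 1, 4, 5, 7, 9, 10
Weighted sum = 55×358 + 175×744 + 155×558 + 275×607 + 55×837 + 145×833
  = 19690 + 130200 + 86490 + 166925 + 46035 + 120785 = 570125
Sum of weights = 358 + 744 + 558 + 607 + 837 + 833 = 3937
Weighted mean = 570125 / 3937 = 144.81204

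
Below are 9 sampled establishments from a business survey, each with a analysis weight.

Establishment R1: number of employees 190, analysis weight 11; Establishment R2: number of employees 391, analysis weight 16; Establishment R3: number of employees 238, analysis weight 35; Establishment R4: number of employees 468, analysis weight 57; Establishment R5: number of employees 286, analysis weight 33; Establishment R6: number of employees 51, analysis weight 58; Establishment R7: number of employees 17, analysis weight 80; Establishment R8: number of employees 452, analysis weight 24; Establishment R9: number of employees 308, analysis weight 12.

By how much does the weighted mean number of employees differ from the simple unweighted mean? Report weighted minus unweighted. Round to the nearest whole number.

Unweighted sum = 190 + 391 + 238 + 468 + 286 + 51 + 17 + 452 + 308 = 2401
Unweighted mean = 2401 / 9 = 266.77778
Weighted sum = 71652
Sum of weights = 11 + 16 + 35 + 57 + 33 + 58 + 80 + 24 + 12 = 326
Weighted mean = 71652 / 326 = 219.79141
Difference (weighted minus unweighted) = -46.986367

-47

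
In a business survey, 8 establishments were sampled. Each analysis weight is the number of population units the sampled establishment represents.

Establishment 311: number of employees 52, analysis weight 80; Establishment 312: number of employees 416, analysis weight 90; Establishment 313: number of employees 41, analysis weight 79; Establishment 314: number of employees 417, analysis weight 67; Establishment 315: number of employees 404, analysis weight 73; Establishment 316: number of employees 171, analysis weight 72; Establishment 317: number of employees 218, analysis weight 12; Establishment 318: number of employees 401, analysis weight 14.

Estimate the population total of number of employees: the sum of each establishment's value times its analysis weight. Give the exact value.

122812

Weighted total = 52×80 + 416×90 + 41×79 + 417×67 + 404×73 + 171×72 + 218×12 + 401×14
  = 122812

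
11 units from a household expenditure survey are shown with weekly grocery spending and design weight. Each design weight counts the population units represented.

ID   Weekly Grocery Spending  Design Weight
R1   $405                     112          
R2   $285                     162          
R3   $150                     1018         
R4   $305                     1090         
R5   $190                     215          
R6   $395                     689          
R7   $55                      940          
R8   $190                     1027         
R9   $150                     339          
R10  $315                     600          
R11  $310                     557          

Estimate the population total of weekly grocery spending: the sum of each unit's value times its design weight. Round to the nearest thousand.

1549000

Weighted total = 405×112 + 285×162 + 150×1018 + 305×1090 + 190×215 + 395×689 + 55×940 + 190×1027 + 150×339 + 315×600 + 310×557
  = 1549035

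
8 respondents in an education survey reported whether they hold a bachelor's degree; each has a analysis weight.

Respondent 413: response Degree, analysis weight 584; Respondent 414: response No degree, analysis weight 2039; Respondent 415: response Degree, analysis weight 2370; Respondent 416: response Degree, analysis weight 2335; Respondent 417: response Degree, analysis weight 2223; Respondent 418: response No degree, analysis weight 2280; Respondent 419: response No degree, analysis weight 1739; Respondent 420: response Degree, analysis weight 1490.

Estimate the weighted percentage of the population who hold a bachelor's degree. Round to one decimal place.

59.8

Sum of weights for 'Degree' = 584 + 2370 + 2335 + 2223 + 1490 = 9002
Total weight = 584 + 2039 + 2370 + 2335 + 2223 + 2280 + 1739 + 1490 = 15060
Weighted proportion = 9002 / 15060 = 0.59774236 → 59.774236%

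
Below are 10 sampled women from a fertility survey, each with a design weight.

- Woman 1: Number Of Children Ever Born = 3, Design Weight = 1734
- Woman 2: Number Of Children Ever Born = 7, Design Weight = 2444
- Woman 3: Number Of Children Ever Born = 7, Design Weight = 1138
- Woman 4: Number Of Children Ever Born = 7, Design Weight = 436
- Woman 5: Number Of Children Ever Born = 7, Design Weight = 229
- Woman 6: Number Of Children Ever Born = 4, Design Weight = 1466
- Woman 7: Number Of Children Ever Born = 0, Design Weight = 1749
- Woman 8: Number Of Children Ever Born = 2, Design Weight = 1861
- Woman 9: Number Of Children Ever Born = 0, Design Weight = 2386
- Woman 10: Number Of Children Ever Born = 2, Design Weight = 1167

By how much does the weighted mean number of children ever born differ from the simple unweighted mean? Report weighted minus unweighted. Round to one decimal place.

Unweighted sum = 3 + 7 + 7 + 7 + 7 + 4 + 0 + 2 + 0 + 2 = 39
Unweighted mean = 39 / 10 = 3.9
Weighted sum = 3×1734 + 7×2444 + 7×1138 + 7×436 + 7×229 + 4×1466 + 0×1749 + 2×1861 + 0×2386 + 2×1167
  = 46851
Sum of weights = 1734 + 2444 + 1138 + 436 + 229 + 1466 + 1749 + 1861 + 2386 + 1167 = 14610
Weighted mean = 46851 / 14610 = 3.2067762
Difference (weighted minus unweighted) = -0.69322382

-0.7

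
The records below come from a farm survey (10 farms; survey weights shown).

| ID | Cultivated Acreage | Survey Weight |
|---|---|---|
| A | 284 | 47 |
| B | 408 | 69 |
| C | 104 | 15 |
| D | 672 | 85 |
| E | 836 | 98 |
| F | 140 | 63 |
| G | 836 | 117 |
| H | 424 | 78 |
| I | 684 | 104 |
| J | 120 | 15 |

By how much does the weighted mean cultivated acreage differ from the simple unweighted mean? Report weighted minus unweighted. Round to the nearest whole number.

120

Unweighted sum = 284 + 408 + 104 + 672 + 836 + 140 + 836 + 424 + 684 + 120 = 4508
Unweighted mean = 4508 / 10 = 450.8
Weighted sum = 284×47 + 408×69 + 104×15 + 672×85 + 836×98 + 140×63 + 836×117 + 424×78 + 684×104 + 120×15
  = 13348 + 28152 + 1560 + 57120 + 81928 + 8820 + 97812 + 33072 + 71136 + 1800 = 394748
Sum of weights = 47 + 69 + 15 + 85 + 98 + 63 + 117 + 78 + 104 + 15 = 691
Weighted mean = 394748 / 691 = 571.27062
Difference (weighted minus unweighted) = 120.47062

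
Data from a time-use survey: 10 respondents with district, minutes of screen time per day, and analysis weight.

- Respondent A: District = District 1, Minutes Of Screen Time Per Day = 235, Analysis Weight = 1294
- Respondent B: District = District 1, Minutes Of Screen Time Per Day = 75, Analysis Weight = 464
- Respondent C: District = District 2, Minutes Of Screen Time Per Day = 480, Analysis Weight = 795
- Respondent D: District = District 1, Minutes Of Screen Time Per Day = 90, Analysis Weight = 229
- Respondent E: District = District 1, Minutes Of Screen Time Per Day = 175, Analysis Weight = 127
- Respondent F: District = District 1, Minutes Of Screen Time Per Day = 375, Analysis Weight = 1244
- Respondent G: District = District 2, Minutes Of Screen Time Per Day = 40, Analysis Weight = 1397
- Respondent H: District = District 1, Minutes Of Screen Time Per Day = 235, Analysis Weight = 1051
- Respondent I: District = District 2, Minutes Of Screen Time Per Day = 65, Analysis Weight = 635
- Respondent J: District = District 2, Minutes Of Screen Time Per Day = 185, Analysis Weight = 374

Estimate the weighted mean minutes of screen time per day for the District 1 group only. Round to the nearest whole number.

District 1 rows: A, B, D, E, F, H
Weighted sum = 235×1294 + 75×464 + 90×229 + 175×127 + 375×1244 + 235×1051
  = 304090 + 34800 + 20610 + 22225 + 466500 + 246985 = 1095210
Sum of weights = 4409
Weighted mean = 1095210 / 4409 = 248.40327

248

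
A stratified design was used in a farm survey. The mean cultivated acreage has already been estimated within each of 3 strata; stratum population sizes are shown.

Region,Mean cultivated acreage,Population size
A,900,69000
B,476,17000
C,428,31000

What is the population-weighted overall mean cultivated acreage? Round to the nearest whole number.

713

Σ Nₕ·x̄ₕ = 900×69000 + 476×17000 + 428×31000
  = 62100000 + 8092000 + 13268000 = 83460000
Σ Nₕ = 69000 + 17000 + 31000 = 117000
Overall mean = 83460000 / 117000 = 713.33333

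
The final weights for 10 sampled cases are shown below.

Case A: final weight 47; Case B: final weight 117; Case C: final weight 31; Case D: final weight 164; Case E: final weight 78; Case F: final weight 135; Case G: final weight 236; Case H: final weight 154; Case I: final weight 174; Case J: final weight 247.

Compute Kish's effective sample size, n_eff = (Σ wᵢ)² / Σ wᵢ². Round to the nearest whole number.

Σ wᵢ = 1383
Σ wᵢ² = 2209 + 13689 + 961 + 26896 + 6084 + 18225 + 55696 + 23716 + 30276 + 61009 = 238761
n_eff = 1383² / 238761 = 1912689 / 238761 = 8.0108937

8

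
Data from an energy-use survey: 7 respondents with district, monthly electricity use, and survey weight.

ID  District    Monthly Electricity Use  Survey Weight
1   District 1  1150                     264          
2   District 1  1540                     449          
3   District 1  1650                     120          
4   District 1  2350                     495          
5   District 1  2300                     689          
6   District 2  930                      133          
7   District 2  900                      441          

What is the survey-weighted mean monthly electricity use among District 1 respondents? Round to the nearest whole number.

District 1 rows: 1, 2, 3, 4, 5
Weighted sum = 1150×264 + 1540×449 + 1650×120 + 2350×495 + 2300×689
  = 303600 + 691460 + 198000 + 1163250 + 1584700 = 3941010
Sum of weights = 264 + 449 + 120 + 495 + 689 = 2017
Weighted mean = 3941010 / 2017 = 1953.8969

1954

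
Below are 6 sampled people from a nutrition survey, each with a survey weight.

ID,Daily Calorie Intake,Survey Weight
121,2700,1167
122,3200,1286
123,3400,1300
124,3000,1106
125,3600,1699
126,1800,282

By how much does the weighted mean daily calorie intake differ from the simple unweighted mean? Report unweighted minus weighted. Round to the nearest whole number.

-212

Unweighted sum = 17700
Unweighted mean = 17700 / 6 = 2950
Weighted sum = 2700×1167 + 3200×1286 + 3400×1300 + 3000×1106 + 3600×1699 + 1800×282
  = 21628100
Sum of weights = 1167 + 1286 + 1300 + 1106 + 1699 + 282 = 6840
Weighted mean = 21628100 / 6840 = 3162.0029
Difference (unweighted minus weighted) = -212.00292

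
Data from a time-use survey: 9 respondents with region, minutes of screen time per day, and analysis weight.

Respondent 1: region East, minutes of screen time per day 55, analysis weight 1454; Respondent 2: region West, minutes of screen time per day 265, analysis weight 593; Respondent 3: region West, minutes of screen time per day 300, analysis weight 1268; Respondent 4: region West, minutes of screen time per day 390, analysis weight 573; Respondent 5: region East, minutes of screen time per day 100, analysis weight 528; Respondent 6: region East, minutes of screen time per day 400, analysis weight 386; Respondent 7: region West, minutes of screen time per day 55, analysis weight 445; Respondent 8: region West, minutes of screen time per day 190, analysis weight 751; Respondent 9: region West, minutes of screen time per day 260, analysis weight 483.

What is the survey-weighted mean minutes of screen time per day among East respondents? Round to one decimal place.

121.3

East rows: 1, 5, 6
Weighted sum = 55×1454 + 100×528 + 400×386
  = 79970 + 52800 + 154400 = 287170
Sum of weights = 2368
Weighted mean = 287170 / 2368 = 121.27111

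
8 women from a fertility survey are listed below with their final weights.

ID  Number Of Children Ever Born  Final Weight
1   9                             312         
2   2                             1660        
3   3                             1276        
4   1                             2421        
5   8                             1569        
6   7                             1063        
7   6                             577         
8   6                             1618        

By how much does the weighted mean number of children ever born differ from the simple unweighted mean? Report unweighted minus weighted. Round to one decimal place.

0.9

Unweighted sum = 42
Unweighted mean = 42 / 8 = 5.25
Weighted sum = 9×312 + 2×1660 + 3×1276 + 1×2421 + 8×1569 + 7×1063 + 6×577 + 6×1618
  = 2808 + 3320 + 3828 + 2421 + 12552 + 7441 + 3462 + 9708 = 45540
Sum of weights = 312 + 1660 + 1276 + 2421 + 1569 + 1063 + 577 + 1618 = 10496
Weighted mean = 45540 / 10496 = 4.3387957
Difference (unweighted minus weighted) = 0.91120427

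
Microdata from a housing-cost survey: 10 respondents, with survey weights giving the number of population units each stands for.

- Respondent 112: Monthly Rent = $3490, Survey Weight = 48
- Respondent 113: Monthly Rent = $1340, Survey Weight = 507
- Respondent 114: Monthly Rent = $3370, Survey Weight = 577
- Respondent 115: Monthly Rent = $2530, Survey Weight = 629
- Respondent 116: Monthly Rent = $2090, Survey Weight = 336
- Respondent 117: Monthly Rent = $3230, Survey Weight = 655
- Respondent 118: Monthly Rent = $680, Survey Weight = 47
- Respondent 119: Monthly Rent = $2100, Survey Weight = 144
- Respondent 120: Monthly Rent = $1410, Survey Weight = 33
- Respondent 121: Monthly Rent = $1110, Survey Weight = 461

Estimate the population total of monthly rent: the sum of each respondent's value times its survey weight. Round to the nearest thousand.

Weighted total = 3490×48 + 1340×507 + 3370×577 + 2530×629 + 2090×336 + 3230×655 + 680×47 + 2100×144 + 1410×33 + 1110×461
  = 167520 + 679380 + 1944490 + 1591370 + 702240 + 2115650 + 31960 + 302400 + 46530 + 511710 = 8093250

8093000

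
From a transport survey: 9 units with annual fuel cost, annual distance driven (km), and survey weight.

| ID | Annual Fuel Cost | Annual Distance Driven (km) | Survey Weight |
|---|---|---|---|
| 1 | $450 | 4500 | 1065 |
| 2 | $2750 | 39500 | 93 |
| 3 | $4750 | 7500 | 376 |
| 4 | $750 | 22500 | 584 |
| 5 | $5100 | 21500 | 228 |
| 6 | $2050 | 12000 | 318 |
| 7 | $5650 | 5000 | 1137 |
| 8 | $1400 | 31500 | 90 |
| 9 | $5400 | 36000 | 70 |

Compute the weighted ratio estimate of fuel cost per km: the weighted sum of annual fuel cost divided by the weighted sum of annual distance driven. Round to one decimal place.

0.3

Σ wᵢ·y = 450×1065 + 2750×93 + 4750×376 + 750×584 + 5100×228 + 2050×318 + 5650×1137 + 1400×90 + 5400×70
  = 479250 + 255750 + 1786000 + 438000 + 1162800 + 651900 + 6424050 + 126000 + 378000 = 11701750
Σ wᵢ·x = 4500×1065 + 39500×93 + 7500×376 + 22500×584 + 21500×228 + 12000×318 + 5000×1137 + 31500×90 + 36000×70
  = 4792500 + 3673500 + 2820000 + 13140000 + 4902000 + 3816000 + 5685000 + 2835000 + 2520000 = 44184000
Ratio = 11701750 / 44184000 = 0.26484135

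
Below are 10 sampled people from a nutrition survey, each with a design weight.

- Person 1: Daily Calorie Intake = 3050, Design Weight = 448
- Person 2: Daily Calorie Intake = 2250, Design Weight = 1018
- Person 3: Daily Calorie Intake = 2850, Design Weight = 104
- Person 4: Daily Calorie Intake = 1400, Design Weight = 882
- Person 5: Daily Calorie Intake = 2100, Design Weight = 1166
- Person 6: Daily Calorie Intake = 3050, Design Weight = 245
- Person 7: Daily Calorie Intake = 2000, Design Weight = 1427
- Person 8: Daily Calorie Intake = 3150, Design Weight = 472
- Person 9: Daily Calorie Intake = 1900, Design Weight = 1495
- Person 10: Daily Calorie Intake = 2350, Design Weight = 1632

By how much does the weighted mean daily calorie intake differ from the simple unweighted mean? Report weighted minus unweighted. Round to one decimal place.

Unweighted sum = 3050 + 2250 + 2850 + 1400 + 2100 + 3050 + 2000 + 3150 + 1900 + 2350 = 24100
Unweighted mean = 24100 / 10 = 2410
Weighted sum = 19400450
Sum of weights = 448 + 1018 + 104 + 882 + 1166 + 245 + 1427 + 472 + 1495 + 1632 = 8889
Weighted mean = 19400450 / 8889 = 2182.5233
Difference (weighted minus unweighted) = -227.47666

-227.5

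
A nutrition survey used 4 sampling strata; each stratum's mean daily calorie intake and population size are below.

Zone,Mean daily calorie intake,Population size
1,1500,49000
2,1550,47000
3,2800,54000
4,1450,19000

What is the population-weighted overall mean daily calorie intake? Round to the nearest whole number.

1924

Σ Nₕ·x̄ₕ = 1500×49000 + 1550×47000 + 2800×54000 + 1450×19000
  = 73500000 + 72850000 + 151200000 + 27550000 = 325100000
Σ Nₕ = 49000 + 47000 + 54000 + 19000 = 169000
Overall mean = 325100000 / 169000 = 1923.6686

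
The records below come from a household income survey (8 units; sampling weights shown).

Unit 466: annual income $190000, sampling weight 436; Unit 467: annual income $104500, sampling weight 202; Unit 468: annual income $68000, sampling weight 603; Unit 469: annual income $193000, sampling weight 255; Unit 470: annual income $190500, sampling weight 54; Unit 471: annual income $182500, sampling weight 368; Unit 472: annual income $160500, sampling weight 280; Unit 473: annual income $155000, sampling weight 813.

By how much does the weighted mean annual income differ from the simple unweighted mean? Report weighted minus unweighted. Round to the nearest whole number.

-8516

Unweighted sum = 190000 + 104500 + 68000 + 193000 + 190500 + 182500 + 160500 + 155000 = 1244000
Unweighted mean = 1244000 / 8 = 155500
Weighted sum = 190000×436 + 104500×202 + 68000×603 + 193000×255 + 190500×54 + 182500×368 + 160500×280 + 155000×813
  = 82840000 + 21109000 + 41004000 + 49215000 + 10287000 + 67160000 + 44940000 + 126015000 = 442570000
Sum of weights = 3011
Weighted mean = 442570000 / 3011 = 146984.39
Difference (weighted minus unweighted) = -8515.6094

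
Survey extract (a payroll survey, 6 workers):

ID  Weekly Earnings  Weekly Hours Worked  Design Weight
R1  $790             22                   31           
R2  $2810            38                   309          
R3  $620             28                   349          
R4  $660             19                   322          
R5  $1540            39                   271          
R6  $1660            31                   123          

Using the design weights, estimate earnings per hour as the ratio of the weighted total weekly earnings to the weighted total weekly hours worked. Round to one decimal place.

45.5

Σ wᵢ·y = 1943200
Σ wᵢ·x = 42696
Ratio = 1943200 / 42696 = 45.51246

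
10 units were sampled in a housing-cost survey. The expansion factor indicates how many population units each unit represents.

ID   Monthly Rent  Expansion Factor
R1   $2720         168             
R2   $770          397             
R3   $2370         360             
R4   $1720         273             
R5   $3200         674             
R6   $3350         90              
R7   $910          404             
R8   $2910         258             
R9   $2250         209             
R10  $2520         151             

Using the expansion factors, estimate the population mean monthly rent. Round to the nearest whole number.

2183

Weighted sum = 6512900
Sum of weights = 168 + 397 + 360 + 273 + 674 + 90 + 404 + 258 + 209 + 151 = 2984
Weighted mean = 6512900 / 2984 = 2182.6072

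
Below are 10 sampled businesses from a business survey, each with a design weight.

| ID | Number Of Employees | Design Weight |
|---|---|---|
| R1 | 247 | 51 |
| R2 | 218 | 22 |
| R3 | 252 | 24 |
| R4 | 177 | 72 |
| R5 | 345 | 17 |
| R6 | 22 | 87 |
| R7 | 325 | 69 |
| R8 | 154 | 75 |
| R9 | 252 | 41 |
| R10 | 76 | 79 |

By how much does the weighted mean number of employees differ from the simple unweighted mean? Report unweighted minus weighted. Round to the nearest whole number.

31

Unweighted sum = 247 + 218 + 252 + 177 + 345 + 22 + 325 + 154 + 252 + 76 = 2068
Unweighted mean = 2068 / 10 = 206.8
Weighted sum = 247×51 + 218×22 + 252×24 + 177×72 + 345×17 + 22×87 + 325×69 + 154×75 + 252×41 + 76×79
  = 94275
Sum of weights = 51 + 22 + 24 + 72 + 17 + 87 + 69 + 75 + 41 + 79 = 537
Weighted mean = 94275 / 537 = 175.55866
Difference (unweighted minus weighted) = 31.241341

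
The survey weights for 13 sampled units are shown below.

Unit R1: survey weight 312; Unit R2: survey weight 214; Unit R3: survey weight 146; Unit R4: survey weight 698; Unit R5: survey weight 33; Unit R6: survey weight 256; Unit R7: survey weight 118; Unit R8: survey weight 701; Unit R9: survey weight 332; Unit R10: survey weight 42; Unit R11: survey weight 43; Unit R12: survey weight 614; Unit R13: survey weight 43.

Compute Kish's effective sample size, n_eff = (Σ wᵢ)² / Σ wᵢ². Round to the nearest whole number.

7

Σ wᵢ = 3552
Σ wᵢ² = 1716292
n_eff = 3552² / 1716292 = 12616704 / 1716292 = 7.3511407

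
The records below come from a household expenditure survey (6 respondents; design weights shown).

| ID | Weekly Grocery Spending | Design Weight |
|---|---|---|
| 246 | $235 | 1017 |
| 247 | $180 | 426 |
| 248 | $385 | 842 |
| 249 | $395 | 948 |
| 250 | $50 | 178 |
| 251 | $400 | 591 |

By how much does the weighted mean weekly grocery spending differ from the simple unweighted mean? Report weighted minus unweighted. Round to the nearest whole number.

Unweighted sum = 235 + 180 + 385 + 395 + 50 + 400 = 1645
Unweighted mean = 1645 / 6 = 274.16667
Weighted sum = 235×1017 + 180×426 + 385×842 + 395×948 + 50×178 + 400×591
  = 238995 + 76680 + 324170 + 374460 + 8900 + 236400 = 1259605
Sum of weights = 1017 + 426 + 842 + 948 + 178 + 591 = 4002
Weighted mean = 1259605 / 4002 = 314.74388
Difference (weighted minus unweighted) = 40.577211

41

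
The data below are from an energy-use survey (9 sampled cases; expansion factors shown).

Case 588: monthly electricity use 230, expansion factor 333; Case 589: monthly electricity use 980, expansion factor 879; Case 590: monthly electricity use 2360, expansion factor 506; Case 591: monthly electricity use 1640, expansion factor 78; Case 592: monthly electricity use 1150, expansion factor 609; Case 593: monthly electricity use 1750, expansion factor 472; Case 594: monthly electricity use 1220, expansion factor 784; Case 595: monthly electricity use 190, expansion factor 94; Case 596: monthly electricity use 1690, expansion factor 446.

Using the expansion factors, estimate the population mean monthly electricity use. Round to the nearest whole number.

Weighted sum = 230×333 + 980×879 + 2360×506 + 1640×78 + 1150×609 + 1750×472 + 1220×784 + 190×94 + 1690×446
  = 5514520
Sum of weights = 333 + 879 + 506 + 78 + 609 + 472 + 784 + 94 + 446 = 4201
Weighted mean = 5514520 / 4201 = 1312.6684

1313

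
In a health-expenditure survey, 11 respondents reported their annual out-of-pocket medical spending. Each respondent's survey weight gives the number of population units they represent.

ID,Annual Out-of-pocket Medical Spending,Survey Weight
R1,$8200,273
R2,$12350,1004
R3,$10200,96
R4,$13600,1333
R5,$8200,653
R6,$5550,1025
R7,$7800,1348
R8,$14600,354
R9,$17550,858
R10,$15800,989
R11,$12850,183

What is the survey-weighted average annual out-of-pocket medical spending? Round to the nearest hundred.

11500

Weighted sum = 8200×273 + 12350×1004 + 10200×96 + 13600×1333 + 8200×653 + 5550×1025 + 7800×1348 + 14600×354 + 17550×858 + 15800×989 + 12850×183
  = 2238600 + 12399400 + 979200 + 18128800 + 5354600 + 5688750 + 10514400 + 5168400 + 15057900 + 15626200 + 2351550 = 93507800
Sum of weights = 273 + 1004 + 96 + 1333 + 653 + 1025 + 1348 + 354 + 858 + 989 + 183 = 8116
Weighted mean = 93507800 / 8116 = 11521.414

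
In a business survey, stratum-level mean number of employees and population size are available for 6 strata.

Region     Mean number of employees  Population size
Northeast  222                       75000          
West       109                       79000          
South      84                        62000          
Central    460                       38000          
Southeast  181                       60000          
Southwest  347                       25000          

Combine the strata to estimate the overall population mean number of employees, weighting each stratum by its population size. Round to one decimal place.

Σ Nₕ·x̄ₕ = 222×75000 + 109×79000 + 84×62000 + 460×38000 + 181×60000 + 347×25000
  = 16650000 + 8611000 + 5208000 + 17480000 + 10860000 + 8675000 = 67484000
Σ Nₕ = 75000 + 79000 + 62000 + 38000 + 60000 + 25000 = 339000
Overall mean = 67484000 / 339000 = 199.06785

199.1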